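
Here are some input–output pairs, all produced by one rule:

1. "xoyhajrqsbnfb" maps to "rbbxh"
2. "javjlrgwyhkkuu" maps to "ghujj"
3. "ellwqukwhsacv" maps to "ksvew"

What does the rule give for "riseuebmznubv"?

bnvre

In each case the input is transformed by: keep one character in every 3, starting at position 1 (positions 1st, 4th, 7th, ...), then move the last 3 characters to the front (rotate right by 3).
Starting from "riseuebmznubv": after the first operation, "rebnv"; after the second, "bnvre".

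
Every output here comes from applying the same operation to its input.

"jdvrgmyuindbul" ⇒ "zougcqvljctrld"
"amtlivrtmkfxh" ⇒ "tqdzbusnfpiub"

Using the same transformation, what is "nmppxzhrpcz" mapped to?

xfhpzxkhvux

Each output is the input with this applied: move the first 3 characters to the end (rotate left by 3), then shift every letter 8 places forward in the alphabet (wrapping around).
On "nmppxzhrpcz": the first step gives "pxzhrpcznmp", and the second then gives "xfhpzxkhvux".
(Check on "amtlivrtmkfxh": → "livrtmkfxhamt" → "tqdzbusnfpiub" ✓)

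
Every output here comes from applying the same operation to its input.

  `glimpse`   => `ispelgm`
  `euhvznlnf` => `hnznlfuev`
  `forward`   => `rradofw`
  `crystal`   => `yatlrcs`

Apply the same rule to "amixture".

The pattern: swap each adjacent pair of characters (1↔2, 3↔4, ...), then move the first 3 characters to the end (rotate left by 3).
Applying both steps to "amixture": "maxiuter", then "iutermax".

iutermax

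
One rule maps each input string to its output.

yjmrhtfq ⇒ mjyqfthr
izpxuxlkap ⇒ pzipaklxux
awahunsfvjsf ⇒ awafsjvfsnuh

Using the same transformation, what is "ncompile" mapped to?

ocnelipm

The transformation: move the first 3 characters to the end (rotate left by 3), then reverse the string.
Doing the same to "ncompile": "ocnelipm".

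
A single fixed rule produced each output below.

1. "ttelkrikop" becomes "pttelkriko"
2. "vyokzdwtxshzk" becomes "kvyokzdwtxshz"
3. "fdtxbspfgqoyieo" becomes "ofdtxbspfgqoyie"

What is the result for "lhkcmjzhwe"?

The transformation: move the last character to the front.
On "lhkcmjzhwe" that produces "elhkcmjzhw".

elhkcmjzhw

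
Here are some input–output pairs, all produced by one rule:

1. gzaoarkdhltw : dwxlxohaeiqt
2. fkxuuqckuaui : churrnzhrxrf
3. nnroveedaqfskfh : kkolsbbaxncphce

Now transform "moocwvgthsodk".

Each output is the input with this applied: shift every letter 3 places backward in the alphabet (wrapping around).
On "moocwvgthsodk" that produces "jllztsdqeplah".

jllztsdqeplah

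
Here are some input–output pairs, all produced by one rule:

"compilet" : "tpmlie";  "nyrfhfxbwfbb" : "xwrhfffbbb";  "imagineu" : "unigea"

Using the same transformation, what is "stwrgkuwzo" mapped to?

zwwurokg

Rule — delete the first 2 characters, then sort the characters into reverse alphabetical order.
On "stwrgkuwzo": the first step gives "wrgkuwzo", and the second then gives "zwwurokg".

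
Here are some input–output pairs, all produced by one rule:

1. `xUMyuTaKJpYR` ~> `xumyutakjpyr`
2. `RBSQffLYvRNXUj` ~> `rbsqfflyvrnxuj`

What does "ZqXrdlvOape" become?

zqxrdlvoape

Each output is the input with this applied: convert every letter to lowercase.
So "ZqXrdlvOape" becomes "zqxrdlvoape".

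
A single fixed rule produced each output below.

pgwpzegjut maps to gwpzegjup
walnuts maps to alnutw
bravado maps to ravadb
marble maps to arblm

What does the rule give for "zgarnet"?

What's happening: delete the last character, then move the first character to the end.
For "zgarnet" the result is "garnez".
(Check on "pgwpzegjut": → "pgwpzegju" → "gwpzegjup" ✓)

garnez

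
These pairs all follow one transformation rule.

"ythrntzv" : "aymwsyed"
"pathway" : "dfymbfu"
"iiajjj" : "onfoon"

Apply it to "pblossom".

Each output is the input with this applied: swap the first and last characters, then shift every letter 5 places forward in the alphabet (wrapping around).
"pblossom" → "mblossop" → "rgqtxxtu".

rgqtxxtu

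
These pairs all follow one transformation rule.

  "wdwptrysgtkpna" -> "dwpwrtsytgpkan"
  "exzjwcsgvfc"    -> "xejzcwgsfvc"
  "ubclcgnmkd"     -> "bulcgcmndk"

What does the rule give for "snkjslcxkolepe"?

nsjklsxcokelep

The rule is to swap each adjacent pair of characters (1↔2, 3↔4, ...).
"snkjslcxkolepe" → "nsjklsxcokelep".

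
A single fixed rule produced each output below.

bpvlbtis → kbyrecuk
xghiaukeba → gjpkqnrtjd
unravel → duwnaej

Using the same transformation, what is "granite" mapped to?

pnacjrw

The pattern: shift every letter 9 places forward in the alphabet (wrapping around), then take characters alternately from the front and the back (1st, last, 2nd, 2nd-last, ...).
For "granite", step one produces "pajwrcn"; step two turns that into "pnacjrw".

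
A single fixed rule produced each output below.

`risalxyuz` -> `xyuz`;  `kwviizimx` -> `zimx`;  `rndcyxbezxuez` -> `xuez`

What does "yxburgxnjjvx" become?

jjvx

Each output is the input with this applied: keep only the last 4 characters.
Applying that to "yxburgxnjjvx" gives "jjvx".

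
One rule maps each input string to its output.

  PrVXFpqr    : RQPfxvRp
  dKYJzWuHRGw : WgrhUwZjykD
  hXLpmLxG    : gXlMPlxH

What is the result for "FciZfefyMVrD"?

The transformation: flip the case of every letter, then reverse the string.
Doing the same to "FciZfefyMVrD": "dRvmYFEFzICf".

dRvmYFEFzICf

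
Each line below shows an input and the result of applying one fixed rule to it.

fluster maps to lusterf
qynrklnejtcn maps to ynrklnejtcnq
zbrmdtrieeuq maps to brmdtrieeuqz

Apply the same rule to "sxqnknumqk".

xqnknumqks

The transformation: move the first character to the end.
For "sxqnknumqk" the result is "xqnknumqks".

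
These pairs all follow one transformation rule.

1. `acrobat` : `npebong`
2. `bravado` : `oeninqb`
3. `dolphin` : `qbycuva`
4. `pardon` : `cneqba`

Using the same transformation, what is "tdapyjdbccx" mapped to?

The transformation: shift every letter 13 places forward in the alphabet (wrapping around) — i.e. ROT13.
So "tdapyjdbccx" becomes "gqnclwqoppk".

gqnclwqoppk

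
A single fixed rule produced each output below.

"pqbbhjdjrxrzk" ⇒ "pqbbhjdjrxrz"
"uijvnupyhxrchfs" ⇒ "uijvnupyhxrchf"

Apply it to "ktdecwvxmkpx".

Rule — delete the last character.
For "ktdecwvxmkpx" the result is "ktdecwvxmkp".

ktdecwvxmkp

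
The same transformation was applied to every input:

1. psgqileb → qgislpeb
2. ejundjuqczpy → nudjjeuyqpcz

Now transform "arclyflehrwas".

lcyrfalseahwr

Rule — move the first 3 characters to the end (rotate left by 3), then take characters alternately from the front and the back (1st, last, 2nd, 2nd-last, ...).
Working it through for "arclyflehrwas": intermediate "lyflehrwasarc", final "lcyrfalseahwr".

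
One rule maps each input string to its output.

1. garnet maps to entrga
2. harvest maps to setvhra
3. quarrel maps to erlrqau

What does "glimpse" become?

spemgil

Looking at the pairs, the operation is to move the last 2 characters to the front (rotate right by 2), then take characters alternately from the front and the back (1st, last, 2nd, 2nd-last, ...).
Starting from "glimpse": after the first operation, "seglimp"; after the second, "spemgil".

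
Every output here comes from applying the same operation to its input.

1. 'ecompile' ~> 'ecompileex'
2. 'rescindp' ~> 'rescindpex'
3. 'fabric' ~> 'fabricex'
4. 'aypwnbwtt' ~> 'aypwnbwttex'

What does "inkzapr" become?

inkzaprex

What's happening: append "ex".
Doing the same to "inkzapr": "inkzaprex".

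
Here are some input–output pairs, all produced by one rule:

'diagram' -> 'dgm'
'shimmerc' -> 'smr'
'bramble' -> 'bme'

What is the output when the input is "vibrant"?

vrt

In each case the input is transformed by: keep one character in every 3, starting at position 1 (positions 1st, 4th, 7th, ...).
"vibrant" → "vrt".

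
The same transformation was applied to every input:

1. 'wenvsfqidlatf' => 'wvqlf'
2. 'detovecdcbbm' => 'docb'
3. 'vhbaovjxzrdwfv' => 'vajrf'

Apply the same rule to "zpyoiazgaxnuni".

Looking at the pairs, the operation is to keep one character in every 3, starting at position 1 (positions 1st, 4th, 7th, ...).
So "zpyoiazgaxnuni" becomes "zozxn".

zozxn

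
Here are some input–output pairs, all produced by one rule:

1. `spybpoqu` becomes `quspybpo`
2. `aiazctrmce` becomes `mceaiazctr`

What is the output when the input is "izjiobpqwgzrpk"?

gzrpkizjiobpqw

Rule — swap the front and back halves of the string, then move the first 2 characters to the end (rotate left by 2).
Working it through for "izjiobpqwgzrpk": intermediate "qwgzrpkizjiobp", final "gzrpkizjiobpqw".
(Check on "spybpoqu": → "poquspyb" → "quspybpo" ✓)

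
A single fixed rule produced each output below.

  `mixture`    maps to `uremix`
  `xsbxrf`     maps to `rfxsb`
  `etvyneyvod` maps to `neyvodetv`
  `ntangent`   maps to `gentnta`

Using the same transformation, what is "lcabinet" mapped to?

The pattern: move the first 3 characters to the end (rotate left by 3), then delete the first character.
Doing the same to "lcabinet": "inetlca".
(Check on "mixture": → "turemix" → "uremix" ✓)

inetlca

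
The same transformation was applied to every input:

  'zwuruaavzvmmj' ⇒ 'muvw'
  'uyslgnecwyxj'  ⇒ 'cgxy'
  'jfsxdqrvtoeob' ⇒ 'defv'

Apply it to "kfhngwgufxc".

Looking at the pairs, the operation is to keep one character in every 3, starting at position 2 (positions 2nd, 5th, 8th, ...), then sort the characters into alphabetical order.
For "kfhngwgufxc" the result is "cfgu".

cfgu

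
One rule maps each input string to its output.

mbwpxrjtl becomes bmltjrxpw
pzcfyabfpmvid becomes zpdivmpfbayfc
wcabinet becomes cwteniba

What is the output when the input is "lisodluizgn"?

ilngziuldos

The pattern: reverse the string, then move the last 2 characters to the front (rotate right by 2).
For "lisodluizgn" the result is "ilngziuldos".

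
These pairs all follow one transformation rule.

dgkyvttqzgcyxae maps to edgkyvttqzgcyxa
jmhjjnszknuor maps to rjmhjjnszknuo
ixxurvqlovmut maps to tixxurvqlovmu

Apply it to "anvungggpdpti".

ianvungggpdpt

Looking at the pairs, the operation is to move the last character to the front.
Doing the same to "anvungggpdpti": "ianvungggpdpt".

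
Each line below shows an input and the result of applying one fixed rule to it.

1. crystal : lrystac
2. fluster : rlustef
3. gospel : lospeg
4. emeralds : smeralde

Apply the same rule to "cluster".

In each case the input is transformed by: swap the first and last characters.
For "cluster" the result is "rlustec".

rlustec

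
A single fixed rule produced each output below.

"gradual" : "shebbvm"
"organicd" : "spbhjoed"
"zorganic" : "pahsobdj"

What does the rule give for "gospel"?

phqtmf

Looking at the pairs, the operation is to shift every letter 1 place forward in the alphabet (wrapping around), then swap each adjacent pair of characters (1↔2, 3↔4, ...).
Applying both steps to "gospel": "hptqfm", then "phqtmf".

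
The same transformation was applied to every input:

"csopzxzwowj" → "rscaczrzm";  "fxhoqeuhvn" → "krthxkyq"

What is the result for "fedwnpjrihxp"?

gzqsmulkas

In each case the input is transformed by: shift every letter 3 places forward in the alphabet (wrapping around), then delete the first 2 characters.
Working it through for "fedwnpjrihxp": intermediate "ihgzqsmulkas", final "gzqsmulkas".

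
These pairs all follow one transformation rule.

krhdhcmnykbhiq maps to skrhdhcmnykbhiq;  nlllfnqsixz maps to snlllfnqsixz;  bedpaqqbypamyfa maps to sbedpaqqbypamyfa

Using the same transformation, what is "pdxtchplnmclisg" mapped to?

What's happening: prepend "s".
So "pdxtchplnmclisg" becomes "spdxtchplnmclisg".

spdxtchplnmclisg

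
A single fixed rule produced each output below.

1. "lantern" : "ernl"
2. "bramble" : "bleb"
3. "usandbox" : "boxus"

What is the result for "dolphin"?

hind

Rule — move the last 3 characters to the front (rotate right by 3), then delete the last 3 characters.
Starting from "dolphin": after the first operation, "hindolp"; after the second, "hind".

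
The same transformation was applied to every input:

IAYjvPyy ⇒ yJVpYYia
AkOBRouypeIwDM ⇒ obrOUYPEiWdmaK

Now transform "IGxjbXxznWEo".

Looking at the pairs, the operation is to move the first 2 characters to the end (rotate left by 2), then flip the case of every letter.
On "IGxjbXxznWEo": the first step gives "xjbXxznWEoIG", and the second then gives "XJBxXZNweOig".

XJBxXZNweOig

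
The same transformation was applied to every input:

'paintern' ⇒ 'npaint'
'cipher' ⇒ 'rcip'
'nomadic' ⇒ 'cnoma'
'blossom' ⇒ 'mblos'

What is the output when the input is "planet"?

What's happening: move the last 3 characters to the front (rotate right by 3), then delete the first 2 characters.
Working it through for "planet": intermediate "netpla", final "tpla".

tpla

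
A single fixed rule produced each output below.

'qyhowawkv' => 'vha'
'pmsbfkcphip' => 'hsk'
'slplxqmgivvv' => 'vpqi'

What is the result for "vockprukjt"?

jcr

What's happening: keep one character in every 3, starting at position 3 (positions 3rd, 6th, 9th, ...), then move the last character to the front.
So "vockprukjt" becomes "jcr".
(Check on "slplxqmgivvv": → "pqiv" → "vpqi" ✓)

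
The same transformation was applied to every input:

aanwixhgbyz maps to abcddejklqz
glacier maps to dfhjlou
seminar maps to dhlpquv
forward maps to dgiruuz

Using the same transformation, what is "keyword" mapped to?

bghnruz

What's happening: shift every letter 3 places forward in the alphabet (wrapping around), then sort the characters into alphabetical order.
Applying that to "keyword" gives "bghnruz".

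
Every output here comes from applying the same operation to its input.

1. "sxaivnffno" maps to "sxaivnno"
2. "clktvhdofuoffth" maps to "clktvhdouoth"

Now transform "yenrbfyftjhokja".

In each case the input is transformed by: remove every "f".
So "yenrbfyftjhokja" becomes "yenrbytjhokja".

yenrbytjhokja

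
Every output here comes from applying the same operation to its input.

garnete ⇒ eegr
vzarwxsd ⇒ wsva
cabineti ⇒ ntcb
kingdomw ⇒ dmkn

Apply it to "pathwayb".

wypt

Looking at the pairs, the operation is to keep every other character starting from the first (positions 1st, 3rd, 5th, ...), then move the first 2 characters to the end (rotate left by 2).
"pathwayb" → "ptwy" → "wypt".
(Check on "cabineti": → "cbnt" → "ntcb" ✓)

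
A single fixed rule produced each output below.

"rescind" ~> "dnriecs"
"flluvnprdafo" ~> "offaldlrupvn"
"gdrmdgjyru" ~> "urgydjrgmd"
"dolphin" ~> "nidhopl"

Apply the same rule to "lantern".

nrleatn

Each output is the input with this applied: move the last character to the front, then take characters alternately from the front and the back (1st, last, 2nd, 2nd-last, ...).
Doing the same to "lantern": "nrleatn".
(Check on "gdrmdgjyru": → "ugdrmdgjyr" → "urgydjrgmd" ✓)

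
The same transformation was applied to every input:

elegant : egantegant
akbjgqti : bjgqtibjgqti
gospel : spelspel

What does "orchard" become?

Looking at the pairs, the operation is to delete the first 2 characters, then write the whole string twice.
Applying both steps to "orchard": "chard", then "chardchard".

chardchard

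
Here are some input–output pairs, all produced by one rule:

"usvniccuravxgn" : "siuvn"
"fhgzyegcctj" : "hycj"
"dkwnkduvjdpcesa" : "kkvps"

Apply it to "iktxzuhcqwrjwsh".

Looking at the pairs, the operation is to keep one character in every 3, starting at position 2 (positions 2nd, 5th, 8th, ...).
Applying that to "iktxzuhcqwrjwsh" gives "kzcrs".

kzcrs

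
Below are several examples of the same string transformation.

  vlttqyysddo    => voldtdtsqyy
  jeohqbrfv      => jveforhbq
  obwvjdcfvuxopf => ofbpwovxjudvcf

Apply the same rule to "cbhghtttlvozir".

crbihzgohvtltt

What's happening: take characters alternately from the front and the back (1st, last, 2nd, 2nd-last, ...).
So "cbhghtttlvozir" becomes "crbihzgohvtltt".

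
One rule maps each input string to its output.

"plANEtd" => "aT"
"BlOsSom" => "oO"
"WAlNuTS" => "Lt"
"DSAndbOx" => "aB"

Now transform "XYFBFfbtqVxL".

What's happening: keep one character in every 3, starting at position 3 (positions 3rd, 6th, 9th, ...), then flip the case of every letter.
Working it through for "XYFBFfbtqVxL": intermediate "FfqL", final "fFQl".

fFQl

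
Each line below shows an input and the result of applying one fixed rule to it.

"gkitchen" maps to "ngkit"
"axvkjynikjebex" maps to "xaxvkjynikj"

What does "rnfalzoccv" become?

vrnfalz

In each case the input is transformed by: move the last character to the front, then delete the last 3 characters.
"rnfalzoccv" → "vrnfalzocc" → "vrnfalz".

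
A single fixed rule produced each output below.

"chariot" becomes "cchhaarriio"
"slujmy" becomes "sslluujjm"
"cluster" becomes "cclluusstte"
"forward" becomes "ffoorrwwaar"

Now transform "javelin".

Looking at the pairs, the operation is to double every character, then delete the last 3 characters.
Starting from "javelin": after the first operation, "jjaavveelliinn"; after the second, "jjaavveelli".
(Check on "forward": → "ffoorrwwaarrdd" → "ffoorrwwaar" ✓)

jjaavveelli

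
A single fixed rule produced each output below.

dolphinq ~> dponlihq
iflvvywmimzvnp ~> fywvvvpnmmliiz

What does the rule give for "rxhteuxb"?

Each output is the input with this applied: sort the characters into reverse alphabetical order, then swap the first and last characters.
On "rxhteuxb" that produces "bxutrhex".

bxutrhex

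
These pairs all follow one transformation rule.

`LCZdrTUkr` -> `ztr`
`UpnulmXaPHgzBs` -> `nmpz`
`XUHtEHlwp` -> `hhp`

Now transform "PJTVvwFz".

The rule is to keep one character in every 3, starting at position 3 (positions 3rd, 6th, 9th, ...), then convert every letter to lowercase.
For "PJTVvwFz", step one produces "Tw"; step two turns that into "tw".

tw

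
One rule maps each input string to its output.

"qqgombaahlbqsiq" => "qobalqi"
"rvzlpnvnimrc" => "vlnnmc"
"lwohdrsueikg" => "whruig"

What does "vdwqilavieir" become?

What's happening: keep every other character starting from the second (positions 2nd, 4th, 6th, ...).
Applying that to "vdwqilavieir" gives "dqlver".

dqlver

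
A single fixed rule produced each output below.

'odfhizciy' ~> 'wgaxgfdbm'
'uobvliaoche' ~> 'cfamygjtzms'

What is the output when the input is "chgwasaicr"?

pagyqyuefa

The pattern: shift every letter 2 places backward in the alphabet (wrapping around), then reverse the string.
Starting from "chgwasaicr": after the first operation, "afeuyqygap"; after the second, "pagyqyuefa".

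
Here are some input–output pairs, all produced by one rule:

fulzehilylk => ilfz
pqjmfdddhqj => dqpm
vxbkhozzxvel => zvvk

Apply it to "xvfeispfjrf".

The pattern: keep one character in every 3, starting at position 1 (positions 1st, 4th, 7th, ...), then move the last 2 characters to the front (rotate right by 2).
For "xvfeispfjrf", step one produces "xepr"; step two turns that into "prxe".
(Check on "pqjmfdddhqj": → "pmdq" → "dqpm" ✓)

prxe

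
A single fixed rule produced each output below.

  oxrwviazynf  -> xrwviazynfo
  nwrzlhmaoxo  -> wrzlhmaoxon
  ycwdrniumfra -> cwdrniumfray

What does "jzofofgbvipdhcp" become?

zofofgbvipdhcpj

What's happening: move the first character to the end.
So "jzofofgbvipdhcp" becomes "zofofgbvipdhcpj".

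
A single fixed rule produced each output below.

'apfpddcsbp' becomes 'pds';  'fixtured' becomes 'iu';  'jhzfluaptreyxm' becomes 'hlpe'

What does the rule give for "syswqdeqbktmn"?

yqqt

In each case the input is transformed by: move the last character to the front, then keep one character in every 3, starting at position 3 (positions 3rd, 6th, 9th, ...).
For "syswqdeqbktmn", step one produces "nsyswqdeqbktm"; step two turns that into "yqqt".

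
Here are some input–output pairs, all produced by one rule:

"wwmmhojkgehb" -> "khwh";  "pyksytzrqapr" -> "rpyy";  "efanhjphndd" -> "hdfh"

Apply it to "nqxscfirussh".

rsqc

Each output is the input with this applied: keep one character in every 3, starting at position 2 (positions 2nd, 5th, 8th, ...), then move the last 2 characters to the front (rotate right by 2).
On "nqxscfirussh": the first step gives "qcrs", and the second then gives "rsqc".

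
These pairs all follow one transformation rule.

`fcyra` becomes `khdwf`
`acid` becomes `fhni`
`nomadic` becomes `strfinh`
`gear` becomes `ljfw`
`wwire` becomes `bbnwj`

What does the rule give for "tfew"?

Each output is the input with this applied: shift every letter 5 places forward in the alphabet (wrapping around).
"tfew" → "ykjb".

ykjb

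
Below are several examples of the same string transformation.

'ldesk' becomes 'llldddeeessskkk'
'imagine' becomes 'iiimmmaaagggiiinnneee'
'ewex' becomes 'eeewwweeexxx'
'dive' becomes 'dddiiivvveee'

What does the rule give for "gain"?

gggaaaiiinnn

The pattern: repeat every character 3 times.
On "gain" that produces "gggaaaiiinnn".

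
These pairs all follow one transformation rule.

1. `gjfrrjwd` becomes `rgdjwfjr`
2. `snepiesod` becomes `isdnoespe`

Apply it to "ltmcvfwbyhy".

What's happening: take characters alternately from the front and the back (1st, last, 2nd, 2nd-last, ...), then move the last character to the front.
On "ltmcvfwbyhy": the first step gives "lythmycbvwf", and the second then gives "flythmycbvw".

flythmycbvw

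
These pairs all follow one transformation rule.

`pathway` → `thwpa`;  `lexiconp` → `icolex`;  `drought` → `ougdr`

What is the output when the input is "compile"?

What's happening: delete the last 2 characters, then move the last 3 characters to the front (rotate right by 3).
"compile" → "compi" → "mpico".
(Check on "drought": → "droug" → "ougdr" ✓)

mpico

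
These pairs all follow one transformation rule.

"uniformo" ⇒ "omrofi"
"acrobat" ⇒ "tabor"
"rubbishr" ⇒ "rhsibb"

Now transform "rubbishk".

khsibb

Rule — delete the first 2 characters, then reverse the string.
"rubbishk" → "bbishk" → "khsibb".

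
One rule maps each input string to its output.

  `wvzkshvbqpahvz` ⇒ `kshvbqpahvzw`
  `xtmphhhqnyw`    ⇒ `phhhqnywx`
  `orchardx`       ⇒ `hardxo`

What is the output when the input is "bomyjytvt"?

In each case the input is transformed by: move the first character to the end, then delete the first 2 characters.
Starting from "bomyjytvt": after the first operation, "omyjytvtb"; after the second, "yjytvtb".
(Check on "xtmphhhqnyw": → "tmphhhqnywx" → "phhhqnywx" ✓)

yjytvtb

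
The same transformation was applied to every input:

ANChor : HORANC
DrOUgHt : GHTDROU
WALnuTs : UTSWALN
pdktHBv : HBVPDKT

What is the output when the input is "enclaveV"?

VEVENCLA

What's happening: move the last 3 characters to the front (rotate right by 3), then convert every letter to uppercase.
For "enclaveV" the result is "VEVENCLA".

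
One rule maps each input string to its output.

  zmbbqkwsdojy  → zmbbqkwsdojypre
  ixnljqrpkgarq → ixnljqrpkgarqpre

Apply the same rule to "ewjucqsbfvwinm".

Each output is the input with this applied: append "pre".
For "ewjucqsbfvwinm" the result is "ewjucqsbfvwinmpre".

ewjucqsbfvwinmpre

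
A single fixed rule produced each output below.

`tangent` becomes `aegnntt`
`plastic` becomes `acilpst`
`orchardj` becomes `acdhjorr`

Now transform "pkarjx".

In each case the input is transformed by: sort the characters into alphabetical order.
So "pkarjx" becomes "ajkprx".

ajkprx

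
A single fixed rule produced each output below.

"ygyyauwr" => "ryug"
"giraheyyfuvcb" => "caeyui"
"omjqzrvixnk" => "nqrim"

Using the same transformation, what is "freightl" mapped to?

Rule — keep every other character starting from the second (positions 2nd, 4th, 6th, ...), then swap the first and last characters.
"freightl" → "rihl" → "lihr".

lihr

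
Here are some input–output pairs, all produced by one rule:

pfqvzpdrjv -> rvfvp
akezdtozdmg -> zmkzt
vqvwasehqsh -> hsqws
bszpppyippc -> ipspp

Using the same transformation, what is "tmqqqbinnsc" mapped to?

The transformation: keep every other character starting from the second (positions 2nd, 4th, 6th, ...), then move the first 3 characters to the end (rotate left by 3).
On "tmqqqbinnsc": the first step gives "mqbns", and the second then gives "nsmqb".

nsmqb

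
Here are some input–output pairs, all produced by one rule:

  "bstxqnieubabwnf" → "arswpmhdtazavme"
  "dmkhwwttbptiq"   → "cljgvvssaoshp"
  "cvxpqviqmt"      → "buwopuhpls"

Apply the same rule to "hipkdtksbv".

ghojcsjrau

Looking at the pairs, the operation is to shift every letter 1 place backward in the alphabet (wrapping around).
On "hipkdtksbv" that produces "ghojcsjrau".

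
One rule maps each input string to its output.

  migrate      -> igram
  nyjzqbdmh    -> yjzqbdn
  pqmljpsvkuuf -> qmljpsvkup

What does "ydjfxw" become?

djfy

Looking at the pairs, the operation is to delete the last 2 characters, then move the first character to the end.
On "ydjfxw" that produces "djfy".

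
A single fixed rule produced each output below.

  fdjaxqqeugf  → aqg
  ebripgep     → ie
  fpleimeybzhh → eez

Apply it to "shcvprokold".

vol

Rule — delete the first character, then keep one character in every 3, starting at position 3 (positions 3rd, 6th, 9th, ...).
For "shcvprokold", step one produces "hcvprokold"; step two turns that into "vol".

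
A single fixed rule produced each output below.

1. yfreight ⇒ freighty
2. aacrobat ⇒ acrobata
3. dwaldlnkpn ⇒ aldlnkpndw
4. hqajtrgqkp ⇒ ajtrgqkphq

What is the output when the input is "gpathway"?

Looking at the pairs, the operation is to move the last 3 characters to the front (rotate right by 3), then swap the front and back halves of the string.
On "gpathway" that produces "pathwayg".
(Check on "hqajtrgqkp": → "qkphqajtrg" → "ajtrgqkphq" ✓)

pathwayg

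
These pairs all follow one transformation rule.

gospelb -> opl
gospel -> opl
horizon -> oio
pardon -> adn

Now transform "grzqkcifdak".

rqcfa

The pattern: keep every other character starting from the second (positions 2nd, 4th, 6th, ...).
So "grzqkcifdak" becomes "rqcfa".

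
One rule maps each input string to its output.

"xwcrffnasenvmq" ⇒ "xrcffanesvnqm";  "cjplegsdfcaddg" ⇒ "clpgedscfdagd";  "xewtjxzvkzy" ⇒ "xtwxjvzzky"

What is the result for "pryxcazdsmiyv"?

pxyacdzmsyiv

In each case the input is transformed by: swap each adjacent pair of characters (1↔2, 3↔4, ...), then delete the first character.
"pryxcazdsmiyv" → "rpxyacdzmsyiv" → "pxyacdzmsyiv".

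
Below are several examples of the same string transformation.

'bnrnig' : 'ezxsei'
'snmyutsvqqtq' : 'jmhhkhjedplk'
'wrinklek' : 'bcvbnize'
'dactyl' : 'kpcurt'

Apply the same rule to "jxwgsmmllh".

The rule is to shift every letter 9 places backward in the alphabet (wrapping around), then swap the front and back halves of the string.
For "jxwgsmmllh" the result is "ddccyaonxj".

ddccyaonxj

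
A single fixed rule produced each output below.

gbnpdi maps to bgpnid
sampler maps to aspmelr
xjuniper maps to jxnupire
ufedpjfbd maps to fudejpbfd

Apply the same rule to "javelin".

ajeviln

Rule — swap each adjacent pair of characters (1↔2, 3↔4, ...).
On "javelin" that produces "ajeviln".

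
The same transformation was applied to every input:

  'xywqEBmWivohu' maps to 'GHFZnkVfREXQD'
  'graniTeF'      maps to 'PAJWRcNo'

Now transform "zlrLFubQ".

IUAuoDKz

Each output is the input with this applied: shift every letter 9 places forward in the alphabet (wrapping around), then flip the case of every letter.
On "zlrLFubQ": the first step gives "iuaUOdkZ", and the second then gives "IUAuoDKz".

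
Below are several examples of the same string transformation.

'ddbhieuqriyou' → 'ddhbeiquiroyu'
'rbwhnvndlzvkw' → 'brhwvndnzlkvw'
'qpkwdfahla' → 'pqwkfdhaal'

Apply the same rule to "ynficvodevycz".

The transformation: swap each adjacent pair of characters (1↔2, 3↔4, ...).
For "ynficvodevycz" the result is "nyifvcdovecyz".

nyifvcdovecyz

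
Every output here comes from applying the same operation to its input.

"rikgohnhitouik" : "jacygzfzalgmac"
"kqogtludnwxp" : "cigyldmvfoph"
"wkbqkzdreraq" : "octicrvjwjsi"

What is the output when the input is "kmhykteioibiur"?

The pattern: shift every letter 8 places backward in the alphabet (wrapping around).
Applying that to "kmhykteioibiur" gives "cezqclwagatamj".

cezqclwagatamj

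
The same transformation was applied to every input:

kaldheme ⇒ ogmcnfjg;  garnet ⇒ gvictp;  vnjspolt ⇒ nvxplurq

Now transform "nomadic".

kepqocf

In each case the input is transformed by: move the last 2 characters to the front (rotate right by 2), then shift every letter 2 places forward in the alphabet (wrapping around).
For "nomadic", step one produces "icnomad"; step two turns that into "kepqocf".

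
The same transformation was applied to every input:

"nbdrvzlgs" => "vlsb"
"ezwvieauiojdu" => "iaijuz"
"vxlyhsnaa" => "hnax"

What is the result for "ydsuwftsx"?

wtxd

The transformation: move the first 3 characters to the end (rotate left by 3), then keep every other character starting from the second (positions 2nd, 4th, 6th, ...).
On "ydsuwftsx": the first step gives "uwftsxyds", and the second then gives "wtxd".
(Check on "ezwvieauiojdu": → "vieauiojduezw" → "iaijuz" ✓)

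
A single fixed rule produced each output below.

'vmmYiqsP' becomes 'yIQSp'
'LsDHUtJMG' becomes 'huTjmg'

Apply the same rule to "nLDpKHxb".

PkhXB

The transformation: delete the first 3 characters, then flip the case of every letter.
"nLDpKHxb" → "pKHxb" → "PkhXB".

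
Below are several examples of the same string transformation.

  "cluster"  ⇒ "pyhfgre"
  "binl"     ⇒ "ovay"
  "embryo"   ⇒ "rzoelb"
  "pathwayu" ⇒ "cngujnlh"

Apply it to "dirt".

qveg

Each output is the input with this applied: shift every letter 13 places forward in the alphabet (wrapping around) — i.e. ROT13.
"dirt" → "qveg".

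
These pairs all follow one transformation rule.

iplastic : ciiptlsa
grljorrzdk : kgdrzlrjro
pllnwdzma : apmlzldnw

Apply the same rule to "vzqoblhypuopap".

pvazpqooubplyh

What's happening: take characters alternately from the front and the back (1st, last, 2nd, 2nd-last, ...), then swap each adjacent pair of characters (1↔2, 3↔4, ...).
"vzqoblhypuopap" → "vpzaqpoobulphy" → "pvazpqooubplyh".
(Check on "iplastic": → "icpiltas" → "ciiptlsa" ✓)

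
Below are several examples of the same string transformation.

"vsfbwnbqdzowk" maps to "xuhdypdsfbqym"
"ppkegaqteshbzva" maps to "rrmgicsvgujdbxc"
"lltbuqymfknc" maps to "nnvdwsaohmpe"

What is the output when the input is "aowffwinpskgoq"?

In each case the input is transformed by: shift every letter 2 places forward in the alphabet (wrapping around).
Applying that to "aowffwinpskgoq" gives "cqyhhykprumiqs".

cqyhhykprumiqs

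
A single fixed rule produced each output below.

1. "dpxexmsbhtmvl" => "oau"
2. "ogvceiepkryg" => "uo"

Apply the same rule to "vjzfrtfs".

What's happening: shift every letter 1 place backward in the alphabet (wrapping around), then keep only the vowels.
Applying both steps to "vjzfrtfs": "uiyeqser", then "uiee".
(Check on "ogvceiepkryg": → "nfubdhdojqxf" → "uo" ✓)

uiee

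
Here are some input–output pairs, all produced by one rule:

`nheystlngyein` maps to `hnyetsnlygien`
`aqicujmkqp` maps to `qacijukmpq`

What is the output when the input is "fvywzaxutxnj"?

vfwyazuxxtjn

The rule is to swap each adjacent pair of characters (1↔2, 3↔4, ...).
"fvywzaxutxnj" → "vfwyazuxxtjn".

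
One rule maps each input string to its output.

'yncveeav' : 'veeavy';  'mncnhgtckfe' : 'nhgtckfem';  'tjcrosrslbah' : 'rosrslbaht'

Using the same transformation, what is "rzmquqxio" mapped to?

quqxior

Looking at the pairs, the operation is to move the first 3 characters to the end (rotate left by 3), then delete the last 2 characters.
On "rzmquqxio": the first step gives "quqxiorzm", and the second then gives "quqxior".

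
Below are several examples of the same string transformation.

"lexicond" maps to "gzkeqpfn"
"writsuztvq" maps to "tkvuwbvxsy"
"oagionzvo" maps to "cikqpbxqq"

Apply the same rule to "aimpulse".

Each output is the input with this applied: move the first character to the end, then shift every letter 2 places forward in the alphabet (wrapping around).
So "aimpulse" becomes "korwnugc".

korwnugc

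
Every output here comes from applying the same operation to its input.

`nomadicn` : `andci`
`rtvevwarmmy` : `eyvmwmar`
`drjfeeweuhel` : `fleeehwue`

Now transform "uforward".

rdwra

The transformation: delete the first 3 characters, then take characters alternately from the front and the back (1st, last, 2nd, 2nd-last, ...).
"uforward" → "rdwra".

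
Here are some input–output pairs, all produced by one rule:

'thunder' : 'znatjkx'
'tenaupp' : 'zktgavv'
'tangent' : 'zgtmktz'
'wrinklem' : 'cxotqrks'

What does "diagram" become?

Each output is the input with this applied: shift every letter 6 places forward in the alphabet (wrapping around).
On "diagram" that produces "jogmxgs".

jogmxgs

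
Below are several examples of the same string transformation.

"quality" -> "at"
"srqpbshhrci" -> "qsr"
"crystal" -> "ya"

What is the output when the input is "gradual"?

In each case the input is transformed by: keep one character in every 3, starting at position 3 (positions 3rd, 6th, 9th, ...).
For "gradual" the result is "aa".

aa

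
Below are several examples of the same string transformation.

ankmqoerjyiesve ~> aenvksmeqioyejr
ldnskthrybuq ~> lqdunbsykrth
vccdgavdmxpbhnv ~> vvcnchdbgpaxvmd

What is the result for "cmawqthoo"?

Each output is the input with this applied: take characters alternately from the front and the back (1st, last, 2nd, 2nd-last, ...).
On "cmawqthoo" that produces "comoahwtq".

comoahwtq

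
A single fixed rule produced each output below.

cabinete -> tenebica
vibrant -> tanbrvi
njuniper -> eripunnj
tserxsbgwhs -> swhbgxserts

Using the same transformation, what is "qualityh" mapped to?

yhitalqu

The pattern: swap each adjacent pair of characters (1↔2, 3↔4, ...), then reverse the string.
Applying that to "qualityh" gives "yhitalqu".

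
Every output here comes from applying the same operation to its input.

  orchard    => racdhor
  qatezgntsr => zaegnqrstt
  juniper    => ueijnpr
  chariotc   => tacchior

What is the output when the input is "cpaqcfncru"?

uacccfnpqr

Rule — sort the characters into alphabetical order, then move the last character to the front.
Working it through for "cpaqcfncru": intermediate "acccfnpqru", final "uacccfnpqr".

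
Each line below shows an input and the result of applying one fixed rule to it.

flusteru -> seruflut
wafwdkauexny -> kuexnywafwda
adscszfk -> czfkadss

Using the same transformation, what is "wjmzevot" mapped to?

What's happening: swap the front and back halves of the string, then swap the first and last characters.
Working it through for "wjmzevot": intermediate "evotwjmz", final "zvotwjme".
(Check on "wafwdkauexny": → "auexnywafwdk" → "kuexnywafwda" ✓)

zvotwjme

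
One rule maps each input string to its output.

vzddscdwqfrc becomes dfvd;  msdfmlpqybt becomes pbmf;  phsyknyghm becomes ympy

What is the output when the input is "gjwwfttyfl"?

tlgw

What's happening: keep one character in every 3, starting at position 1 (positions 1st, 4th, 7th, ...), then move the last 2 characters to the front (rotate right by 2).
Working it through for "gjwwfttyfl": intermediate "gwtl", final "tlgw".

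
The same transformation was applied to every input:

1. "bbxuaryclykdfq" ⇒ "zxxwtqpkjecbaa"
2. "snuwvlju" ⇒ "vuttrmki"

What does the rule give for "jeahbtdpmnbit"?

zssomlihgdcaa

The transformation: shift every letter 1 place backward in the alphabet (wrapping around), then sort the characters into reverse alphabetical order.
"jeahbtdpmnbit" → "idzgascolmahs" → "zssomlihgdcaa".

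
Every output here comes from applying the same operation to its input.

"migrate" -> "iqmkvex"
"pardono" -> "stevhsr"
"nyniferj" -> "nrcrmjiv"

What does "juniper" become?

Rule — move the last character to the front, then shift every letter 4 places forward in the alphabet (wrapping around).
On "juniper": the first step gives "rjunipe", and the second then gives "vnyrmti".

vnyrmti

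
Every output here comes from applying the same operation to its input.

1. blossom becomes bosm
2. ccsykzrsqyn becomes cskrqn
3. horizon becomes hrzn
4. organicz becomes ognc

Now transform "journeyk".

Looking at the pairs, the operation is to keep every other character starting from the first (positions 1st, 3rd, 5th, ...).
"journeyk" → "juny".

juny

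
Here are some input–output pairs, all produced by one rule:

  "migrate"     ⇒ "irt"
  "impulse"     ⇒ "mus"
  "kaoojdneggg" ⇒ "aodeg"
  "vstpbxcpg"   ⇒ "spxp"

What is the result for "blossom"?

lso

In each case the input is transformed by: keep every other character starting from the second (positions 2nd, 4th, 6th, ...).
For "blossom" the result is "lso".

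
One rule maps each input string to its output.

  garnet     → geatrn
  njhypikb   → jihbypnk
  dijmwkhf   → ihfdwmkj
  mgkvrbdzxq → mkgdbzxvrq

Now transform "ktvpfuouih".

Each output is the input with this applied: sort the characters into reverse alphabetical order, then swap the front and back halves of the string.
Starting from "ktvpfuouih": after the first operation, "vuutpokihf"; after the second, "okihfvuutp".

okihfvuutp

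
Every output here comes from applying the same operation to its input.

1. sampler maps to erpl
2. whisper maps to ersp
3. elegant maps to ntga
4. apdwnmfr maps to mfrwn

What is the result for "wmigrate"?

In each case the input is transformed by: delete the first 3 characters, then move the first 2 characters to the end (rotate left by 2).
For "wmigrate", step one produces "grate"; step two turns that into "ategr".

ategr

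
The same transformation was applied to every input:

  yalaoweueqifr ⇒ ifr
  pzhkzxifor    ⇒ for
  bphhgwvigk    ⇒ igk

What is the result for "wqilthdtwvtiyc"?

The rule is to keep only the last 3 characters.
For "wqilthdtwvtiyc" the result is "iyc".

iyc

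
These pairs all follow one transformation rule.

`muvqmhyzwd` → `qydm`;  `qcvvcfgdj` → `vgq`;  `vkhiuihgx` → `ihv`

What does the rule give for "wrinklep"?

new

Rule — keep one character in every 3, starting at position 1 (positions 1st, 4th, 7th, ...), then move the first character to the end.
Working it through for "wrinklep": intermediate "wne", final "new".
(Check on "muvqmhyzwd": → "mqyd" → "qydm" ✓)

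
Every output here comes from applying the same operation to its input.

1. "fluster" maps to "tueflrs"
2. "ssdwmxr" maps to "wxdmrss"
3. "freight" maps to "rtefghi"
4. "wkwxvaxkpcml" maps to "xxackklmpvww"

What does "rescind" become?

The pattern: sort the characters into alphabetical order, then move the last 2 characters to the front (rotate right by 2).
For "rescind" the result is "rscdein".

rscdein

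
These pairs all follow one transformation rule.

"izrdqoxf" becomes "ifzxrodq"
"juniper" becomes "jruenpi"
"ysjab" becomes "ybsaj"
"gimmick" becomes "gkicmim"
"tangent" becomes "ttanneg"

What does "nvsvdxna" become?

navnsxvd

The transformation: take characters alternately from the front and the back (1st, last, 2nd, 2nd-last, ...).
Doing the same to "nvsvdxna": "navnsxvd".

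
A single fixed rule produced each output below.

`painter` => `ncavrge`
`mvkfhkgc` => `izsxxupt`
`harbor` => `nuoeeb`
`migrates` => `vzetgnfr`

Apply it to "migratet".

Looking at the pairs, the operation is to swap each adjacent pair of characters (1↔2, 3↔4, ...), then shift every letter 13 places forward in the alphabet (wrapping around) — i.e. ROT13.
Doing the same to "migratet": "vzetgngr".

vzetgngr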